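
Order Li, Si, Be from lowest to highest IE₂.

Si, Be, Li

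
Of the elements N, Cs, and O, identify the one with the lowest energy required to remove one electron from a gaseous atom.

N is in period 2, group 15; O is in period 2, group 16; Cs is in period 6, group 1.
Across a period the outer electron is held more tightly (higher IE₁); down a group it sits in a higher shell, more shielded, and comes off more easily.
These span different periods and groups, so the two trends combine.
O > Cs: relative to Cs, both the across-period and down-group shifts push O's first ionization energy up.
N > O: this pair runs against the simple trend — see the exception note.
Note the exception: N has a higher first ionization energy than O, contrary to the simple trend — pairing an electron in O's 2p⁴ costs repulsion energy, so O ionizes more easily than half-filled N (2p³).
Tabulated first ionization energy (kJ/mol): N 1402, O 1314, Cs 376.
The lowest energy required to remove one electron from a gaseous atom among these belongs to Cs.

Cs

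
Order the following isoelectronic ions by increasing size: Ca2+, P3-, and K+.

All of these have 18 electrons, so size is governed by nuclear charge alone: the more protons, the stronger the pull on the same electron cloud, and the smaller the ion.
Nuclear charges: Ca2+ (Z=20), K+ (Z=19), P3- (Z=15).
Smallest to largest: Ca2+ < K+ < P3-.

Ca2+ < K+ < P3-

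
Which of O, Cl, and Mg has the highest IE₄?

After 3 electrons have been removed, what remains? O³⁺ still has 3 valence electrons; Cl³⁺ still has 4 valence electrons; Mg³⁺ is already 1 electron into the core.
Pulling an electron out of a noble-gas core costs far more than removing a remaining valence electron, so Mg sits at the high end of IE_4.
Valence configurations: O³⁺ [He]2s²2p¹, Cl³⁺ [Ne]3s²3p².
Tabulated IE_4 (kJ/mol): O 7469, Cl 5159, Mg 10543.
Hence IE_4: Cl < O < Mg.

Mg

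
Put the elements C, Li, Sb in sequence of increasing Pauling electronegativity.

Li < Sb < C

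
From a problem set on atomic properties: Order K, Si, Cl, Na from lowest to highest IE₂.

Consider each +1 ion: K⁺ is the bare [Ar] core; Si⁺ still has 3 valence electrons; Cl⁺ still has 6 valence electrons; Na⁺ is the bare [Ne] core.
Core electrons are held far more tightly than valence electrons, so K and Na top the IE_2 order.
Valence configurations: Si⁺ [Ne]3s²3p¹, Cl⁺ [Ne]3s²3p⁴.
Tabulated IE_2 (kJ/mol): K 3052, Si 1577, Cl 2298, Na 4562.
Hence IE_2: Si < Cl < K < Na.

Si, Cl, K, Na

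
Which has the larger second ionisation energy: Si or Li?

After 1 electron has been removed, what remains? Si⁺ still has 3 valence electrons; Li⁺ is the bare [He] core.
Core electrons are held far more tightly than valence electrons, so Li tops the IE_2 order.
Tabulated IE_2 (kJ/mol): Si 1577, Li 7298.
So the second ionization energies run Si < Li.

Li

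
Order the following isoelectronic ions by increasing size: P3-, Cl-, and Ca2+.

Ca2+ < Cl- < P3-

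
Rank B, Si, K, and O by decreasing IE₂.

After 1 electron has been removed, what remains? B⁺ still has 2 valence electrons; Si⁺ still has 3 valence electrons; K⁺ is the bare [Ar] core; O⁺ still has 5 valence electrons.
Usually core removal costs more than valence removal, but here the competition is close: a tightly held n=2 valence electron can cost more to remove than an n=3 core electron, so the actual values have to decide it.
Valence configurations: B⁺ [He]2s², Si⁺ [Ne]3s²3p¹, O⁺ [He]2s²2p³.
The numbers (kJ/mol): B 2427, Si 1577, K 3052, O 3388.
Overall IE_2 order: Si < B < K < O.

O > K > B > Si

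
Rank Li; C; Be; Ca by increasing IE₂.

Consider each +1 ion: Li⁺ is the bare [He] core; C⁺ still has 3 valence electrons; Be⁺ still has 1 valence electron; Ca⁺ still has 1 valence electron.
Core electrons are held far more tightly than valence electrons, so Li tops the IE_2 order.
Valence configurations: C⁺ [He]2s²2p¹, Be⁺ [He]2s¹, Ca⁺ [Ar]4s¹.
Tabulated IE_2 (kJ/mol): Li 7298, C 2353, Be 1757, Ca 1145.
Hence IE_2: Ca < Be < C < Li.

Ca, Be, C, Li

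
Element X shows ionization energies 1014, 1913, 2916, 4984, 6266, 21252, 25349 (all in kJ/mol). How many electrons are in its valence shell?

5

Look for the largest jump between consecutive ionization energies: IE6/IE5 ≈ 3.4, far larger than any earlier ratio.
That jump marks the point where a core electron is being removed. So the atom has 5 valence electrons.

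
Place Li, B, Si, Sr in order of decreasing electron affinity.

Si > Li > B > Sr

Li is in period 2, group 1; B is in period 2, group 13; Si is in period 3, group 14; Sr is in period 5, group 2.
Adding an electron releases more energy for atoms nearer the top right (short of the noble gases).
Neither a single period nor a single group — weigh both effects.
B > Sr: relative to Sr, both the across-period and down-group shifts push B's electron affinity up.
Li > B: this pair runs against the simple trend — see the exception note.
Si > Li: the two effects oppose for this pair; the across-period effect wins (134 vs 60 kJ/mol).
Note the exception: Li has a higher electron affinity than B, contrary to the simple trend — B's ns²np¹ configuration gives only a small electron affinity — the sparsely filled np subshell binds an added electron weakly.
Tabulated electron affinity (kJ/mol): Li 60, B 27, Si 134, Sr 5.
So from highest to lowest: Si > Li > B > Sr.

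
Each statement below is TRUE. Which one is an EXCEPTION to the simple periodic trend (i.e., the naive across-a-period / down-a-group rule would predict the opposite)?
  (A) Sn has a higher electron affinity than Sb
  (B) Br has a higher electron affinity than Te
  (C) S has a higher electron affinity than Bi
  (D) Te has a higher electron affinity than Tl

(A)

The general trend: electron affinity increases across a period and decreases down a group.
(A) Sn (period 5, group 14) vs Sb (period 5, group 15): the stated order contradicts the simple trend.
(B) Br (period 4, group 17) vs Te (period 5, group 16): the stated order agrees with the simple trend.
(C) S (period 3, group 16) vs Bi (period 6, group 15): the stated order agrees with the simple trend.
(D) Te (period 5, group 16) vs Tl (period 6, group 13): the stated order agrees with the simple trend.
The exception is (A): adding an electron to Sb's half-filled 5p³ is unfavourable, so Sn has the more exothermic EA.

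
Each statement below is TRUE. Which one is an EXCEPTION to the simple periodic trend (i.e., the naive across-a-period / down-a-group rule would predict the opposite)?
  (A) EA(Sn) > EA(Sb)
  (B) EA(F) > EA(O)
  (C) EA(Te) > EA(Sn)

The general trend: electron affinity increases across a period and decreases down a group.
(A) Sn (period 5, group 14) vs Sb (period 5, group 15): the stated order contradicts the simple trend.
(B) F (period 2, group 17) vs O (period 2, group 16): the stated order agrees with the simple trend.
(C) Te (period 5, group 16) vs Sn (period 5, group 14): the stated order agrees with the simple trend.
The exception is (A): adding an electron to Sb's half-filled 5p³ is unfavourable, so Sn has the more exothermic EA.

(A)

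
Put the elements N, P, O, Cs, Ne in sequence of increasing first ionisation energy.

Cs < P < O < N < Ne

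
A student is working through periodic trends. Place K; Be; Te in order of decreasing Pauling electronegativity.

Be is in period 2, group 2; K is in period 4, group 1; Te is in period 5, group 16.
EN rises left→right (higher Z_eff, smaller atoms) and falls top→bottom (larger, more shielded atoms).
Here both period and group differ, so the two effects have to be weighed against each other.
Be > K: both effects reinforce here, so Be is clearly the higher of the two.
Te > Be: period and group pull opposite ways; the across-period shift dominates (2.10 vs 1.57).
For reference (Pauling): Be 1.57, K 0.82, Te 2.10.
So from highest to lowest: Te > Be > K.

Te > Be > K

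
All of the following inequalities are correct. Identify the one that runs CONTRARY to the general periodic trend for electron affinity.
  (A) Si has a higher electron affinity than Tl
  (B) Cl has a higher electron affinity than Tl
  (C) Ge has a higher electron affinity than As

The general trend: electron affinity increases across a period and decreases down a group.
(A) Si (period 3, group 14) vs Tl (period 6, group 13): the stated order agrees with the simple trend.
(B) Cl (period 3, group 17) vs Tl (period 6, group 13): the stated order agrees with the simple trend.
(C) Ge (period 4, group 14) vs As (period 4, group 15): the stated order contradicts the simple trend.
The exception is (C): adding an electron to As's half-filled 4p³ is unfavourable, so Ge (4p²) has the more exothermic EA.

(C)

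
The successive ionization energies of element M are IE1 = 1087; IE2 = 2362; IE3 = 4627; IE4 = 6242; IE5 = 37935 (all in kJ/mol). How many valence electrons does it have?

4

Look for the largest jump between consecutive ionization energies: IE5/IE4 ≈ 6.1, far larger than any earlier ratio.
That jump marks the point where a core electron is being removed. So the atom has 4 valence electrons.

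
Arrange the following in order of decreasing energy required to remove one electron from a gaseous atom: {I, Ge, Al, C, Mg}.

C, I, Ge, Mg, Al

IE₁ increases left→right with effective nuclear charge and decreases top→bottom as the valence shell moves farther out.
Neither a single period nor a single group — weigh both effects.
Mg > Al: this pair runs against the simple trend — see the exception note.
Ge > Mg: period and group pull opposite ways; the across-period shift dominates (762 vs 738 kJ/mol).
I > Ge: the two effects oppose for this pair; the across-period effect wins (1008 vs 762 kJ/mol).
C > I: the two effects oppose for this pair; the down-group effect wins (1086 vs 1008 kJ/mol).
Note the exception: Mg has a higher first ionization energy than Al, contrary to the simple trend — Al's single 3p electron is easier to remove than one from Mg's filled 3s².
For reference (kJ/mol): C 1086, Mg 738, Al 578, Ge 762, I 1008.
So from highest to lowest: C > I > Ge > Mg > Al.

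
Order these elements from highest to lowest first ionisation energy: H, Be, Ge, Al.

H > Be > Ge > Al

IE₁ increases left→right with effective nuclear charge and decreases top→bottom as the valence shell moves farther out.
A diagonal step moves right (one effect) and down (the opposite effect) at once.
Ge > Al: the two effects oppose for this pair; the across-period effect wins (762 vs 578 kJ/mol).
Be > Ge: period and group pull opposite ways; the down-group shift dominates (900 vs 762 kJ/mol).
H > Be: period and group pull opposite ways; the down-group shift dominates (1312 vs 900 kJ/mol).
Approximate values (kJ/mol): H 1312, Be 900, Al 578, Ge 762.
So from highest to lowest: H > Be > Ge > Al.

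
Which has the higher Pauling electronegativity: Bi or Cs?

Bi

Cs is in period 6, group 1; Bi is in period 6, group 15.
Atoms toward the upper right of the periodic table pull bonding electrons most strongly.
All lie in period 6, so electronegativity increases left to right.
So Bi has the higher Pauling electronegativity (Bi > Cs).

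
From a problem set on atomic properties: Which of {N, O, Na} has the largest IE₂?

Na

Consider each +1 ion: N⁺ still has 4 valence electrons; O⁺ still has 5 valence electrons; Na⁺ is the bare [Ne] core.
Core electrons are held far more tightly than valence electrons, so Na tops the IE_2 order.
Valence configurations: N⁺ [He]2s²2p², O⁺ [He]2s²2p³.
The numbers (kJ/mol): N 2856, O 3388, Na 4562.
Overall IE_2 order: N < O < Na.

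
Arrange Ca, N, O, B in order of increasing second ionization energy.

After 1 electron has been removed, what remains? Ca⁺ still has 1 valence electron; N⁺ still has 4 valence electrons; O⁺ still has 5 valence electrons; B⁺ still has 2 valence electrons.
All are still removing valence electrons, so compare the +1 ions as you would atoms: IE_2 generally rises across a period (higher Z_eff) and falls down a group (larger shell), subject to the usual subshell exceptions.
Valence configurations: Ca⁺ [Ar]4s¹, N⁺ [He]2s²2p², O⁺ [He]2s²2p³, B⁺ [He]2s².
The numbers (kJ/mol): Ca 1145, N 2856, O 3388, B 2427.
Overall IE_2 order: Ca < B < N < O.

Ca < B < N < O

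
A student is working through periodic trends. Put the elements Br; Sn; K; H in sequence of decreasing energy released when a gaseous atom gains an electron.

H is in period 1, group 1; K is in period 4, group 1; Br is in period 4, group 17; Sn is in period 5, group 14.
Adding an electron releases more energy for atoms nearer the top right (short of the noble gases).
These span different periods and groups, so the two trends combine.
H > K: H sits above K in group 1, so the down-group effect alone puts H higher.
Sn > H: period and group pull opposite ways; the across-period shift dominates (107 vs 73 kJ/mol).
Br > Sn: relative to Sn, both the across-period and down-group shifts push Br's electron affinity up.
Tabulated electron affinity (kJ/mol): H 73, K 48, Br 325, Sn 107.
So from highest to lowest: Br > Sn > H > K.

Br > Sn > H > K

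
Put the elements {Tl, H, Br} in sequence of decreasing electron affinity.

Br > H > Tl

H is in period 1, group 1; Br is in period 4, group 17; Tl is in period 6, group 13.
Atoms with high Z_eff and room in the valence shell (especially the halogens) have the most exothermic electron affinities.
Here both period and group differ, so the two effects have to be weighed against each other.
H > Tl: period and group pull opposite ways; the down-group shift dominates (73 vs 19 kJ/mol).
Br > H: the two effects oppose for this pair; the across-period effect wins (325 vs 73 kJ/mol).
Tabulated electron affinity (kJ/mol): H 73, Br 325, Tl 19.
So from highest to lowest: Br > H > Tl.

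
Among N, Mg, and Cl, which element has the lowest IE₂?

The second ionization energy removes an electron from the +1 ion. For each element: N⁺ still has 4 valence electrons; Mg⁺ still has 1 valence electron; Cl⁺ still has 6 valence electrons.
All are still removing valence electrons, so compare the +1 ions as you would atoms: IE_2 generally rises across a period (higher Z_eff) and falls down a group (larger shell), subject to the usual subshell exceptions.
Valence configurations: N⁺ [He]2s²2p², Mg⁺ [Ne]3s¹, Cl⁺ [Ne]3s²3p⁴.
The numbers (kJ/mol): N 2856, Mg 1451, Cl 2298.
So the second ionization energies run Mg < Cl < N.

Mg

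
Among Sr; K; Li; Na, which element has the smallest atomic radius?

Li

Moving right in a period, electrons are added to the same shell under a stronger nuclear pull, so atoms get smaller; moving down, a new shell is opened and atoms get larger.
Neither a single period nor a single group — weigh both effects.
Na > Li: they share group 1; the group trend gives Na the larger value.
Sr > Na: period and group pull opposite ways; the down-group shift dominates (185 vs 155 pm).
K > Sr: the two effects oppose for this pair; the across-period effect wins (196 vs 185 pm).
Tabulated atomic radius (pm): Li 133, Na 155, K 196, Sr 185.
The smallest atomic radius among these belongs to Li.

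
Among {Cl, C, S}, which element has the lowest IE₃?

S

The third ionization energy removes an electron from the +2 ion. For each element: Cl²⁺ still has 5 valence electrons; C²⁺ still has 2 valence electrons; S²⁺ still has 4 valence electrons.
All are still removing valence electrons, so compare the +2 ions as you would atoms: IE_3 generally rises across a period (higher Z_eff) and falls down a group (larger shell), subject to the usual subshell exceptions.
Valence configurations: Cl²⁺ [Ne]3s²3p³, C²⁺ [He]2s², S²⁺ [Ne]3s²3p².
Approximate IE_3 values (kJ/mol): Cl 3822, C 4620, S 3357.
So the third ionization energies run S < Cl < C.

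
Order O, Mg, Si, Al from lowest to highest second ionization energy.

Consider each +1 ion: O⁺ still has 5 valence electrons; Mg⁺ still has 1 valence electron; Si⁺ still has 3 valence electrons; Al⁺ still has 2 valence electrons.
All are still removing valence electrons, so compare the +1 ions as you would atoms: IE_2 generally rises across a period (higher Z_eff) and falls down a group (larger shell), subject to the usual subshell exceptions.
Valence configurations: O⁺ [He]2s²2p³, Mg⁺ [Ne]3s¹, Si⁺ [Ne]3s²3p¹, Al⁺ [Ne]3s².
Si⁺ loses a lone 3p electron whereas Al⁺ must break into a filled 3s² pair, so IE_2(Al) > IE_2(Si) even though Si has the higher nuclear charge.
Approximate IE_2 values (kJ/mol): O 3388, Mg 1451, Si 1577, Al 1817.
Overall IE_2 order: Mg < Si < Al < O.

Mg < Si < Al < O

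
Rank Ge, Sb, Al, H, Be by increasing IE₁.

Al, Ge, Sb, Be, H

H is in period 1, group 1; Be is in period 2, group 2; Al is in period 3, group 13; Ge is in period 4, group 14; Sb is in period 5, group 15.
First ionization energy rises across a period (greater Z_eff holds electrons more tightly) and falls down a group (valence electrons are farther from the nucleus).
A diagonal step moves right (one effect) and down (the opposite effect) at once.
Ge > Al: the two effects oppose for this pair; the across-period effect wins (762 vs 578 kJ/mol).
Sb > Ge: the two effects oppose for this pair; the across-period effect wins (831 vs 762 kJ/mol).
Be > Sb: period and group pull opposite ways; the down-group shift dominates (900 vs 831 kJ/mol).
H > Be: the two effects oppose for this pair; the down-group effect wins (1312 vs 900 kJ/mol).
Approximate values (kJ/mol): H 1312, Be 900, Al 578, Ge 762, Sb 831.
So from lowest to highest: Al < Ge < Sb < Be < H.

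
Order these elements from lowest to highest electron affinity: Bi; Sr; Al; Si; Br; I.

Atoms with high Z_eff and room in the valence shell (especially the halogens) have the most exothermic electron affinities.
These span different periods and groups, so the two trends combine.
Al > Sr: relative to Sr, both the across-period and down-group shifts push Al's electron affinity up.
Bi > Al: the two effects oppose for this pair; the across-period effect wins (91 vs 42 kJ/mol).
Si > Bi: period and group pull opposite ways; the down-group shift dominates (134 vs 91 kJ/mol).
I > Si: period and group pull opposite ways; the across-period shift dominates (295 vs 134 kJ/mol).
Br > I: Br sits above I in group 17, so the down-group effect alone puts Br higher.
Approximate values (kJ/mol): Al 42, Si 134, Br 325, Sr 5, I 295, Bi 91.
So from lowest to highest: Sr < Al < Bi < Si < I < Br.

Sr < Al < Bi < Si < I < Br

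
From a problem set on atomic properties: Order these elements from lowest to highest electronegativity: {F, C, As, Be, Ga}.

Be < Ga < As < C < F

Be is in period 2, group 2; C is in period 2, group 14; F is in period 2, group 17; Ga is in period 4, group 13; As is in period 4, group 15.
Smaller atoms with higher effective nuclear charge are more electronegative.
Neither a single period nor a single group — weigh both effects.
Ga > Be: the two effects oppose for this pair; the across-period effect wins (1.81 vs 1.57).
As > Ga: both are in period 4; the period trend gives As the larger value.
C > As: the two effects oppose for this pair; the down-group effect wins (2.55 vs 2.18).
F > C: F lies to the right of C in period 2, so the across-period effect alone puts F higher.
For reference (Pauling): Be 1.57, C 2.55, F 3.98, Ga 1.81, As 2.18.
So from lowest to highest: Be < Ga < As < C < F.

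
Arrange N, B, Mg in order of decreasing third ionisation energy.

Mg > N > B

Consider each +2 ion: N²⁺ still has 3 valence electrons; B²⁺ still has 1 valence electron; Mg²⁺ is the bare [Ne] core.
Pulling an electron out of a noble-gas core costs far more than removing a remaining valence electron, so Mg sits at the high end of IE_3.
Valence configurations: N²⁺ [He]2s²2p¹, B²⁺ [He]2s¹.
Approximate IE_3 values (kJ/mol): N 4578, B 3660, Mg 7733.
Hence IE_3: B < N < Mg.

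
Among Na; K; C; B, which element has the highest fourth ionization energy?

B

Consider each +3 ion: Na³⁺ is already 2 electrons into the core; K³⁺ is already 2 electrons into the core; C³⁺ still has 1 valence electron; B³⁺ is the bare [He] core.
Usually core removal costs more than valence removal, but here the competition is close: a tightly held n=2 valence electron can cost more to remove than an n=3 core electron, so the actual values have to decide it.
Tabulated IE_4 (kJ/mol): Na 9543, K 5877, C 6223, B 25026.
Overall IE_4 order: K < C < Na < B.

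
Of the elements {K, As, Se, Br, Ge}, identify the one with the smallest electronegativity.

K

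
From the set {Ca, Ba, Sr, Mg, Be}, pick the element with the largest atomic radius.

Ba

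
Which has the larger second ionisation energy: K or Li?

After 1 electron has been removed, what remains? K⁺ is the bare [Ar] core; Li⁺ is the bare [He] core.
All of these are removing an electron from a noble-gas core or deeper; the smaller core (lower principal quantum number) is held far more tightly, and within a period the higher nuclear charge binds the same core more tightly.
The numbers (kJ/mol): K 3052, Li 7298.
Overall IE_2 order: K < Li.

Li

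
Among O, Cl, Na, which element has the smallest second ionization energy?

Cl

IE_2 is the cost of taking one more electron from the +1 cation: O⁺ still has 5 valence electrons; Cl⁺ still has 6 valence electrons; Na⁺ is the bare [Ne] core.
Breaking into a closed-shell core is much more expensive than removing a leftover valence electron — Na has the largest IE_2 here.
Valence configurations: O⁺ [He]2s²2p³, Cl⁺ [Ne]3s²3p⁴.
Tabulated IE_2 (kJ/mol): O 3388, Cl 2298, Na 4562.
Overall IE_2 order: Cl < O < Na.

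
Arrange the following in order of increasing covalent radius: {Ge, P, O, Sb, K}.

Across a period the added protons contract the valence shell; down a group each new principal shell makes the atom larger.
These span different periods and groups, so the two trends combine.
P > O: both effects reinforce here, so P is clearly the larger of the two.
Ge > P: both effects reinforce here, so Ge is clearly the larger of the two.
Sb > Ge: period and group pull opposite ways; the down-group shift dominates (140 vs 121 pm).
K > Sb: the two effects oppose for this pair; the across-period effect wins (196 vs 140 pm).
Approximate values (pm): O 63, P 111, K 196, Ge 121, Sb 140.
So from smallest to largest: O < P < Ge < Sb < K.

O, P, Ge, Sb, K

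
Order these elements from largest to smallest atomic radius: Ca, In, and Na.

Ca > Na > In

Na is in period 3, group 1; Ca is in period 4, group 2; In is in period 5, group 13.
Across a period the added protons contract the valence shell; down a group each new principal shell makes the atom larger.
These sit on a diagonal, where the across-period and down-group effects partly cancel.
Na > In: period and group pull opposite ways; the across-period shift dominates (155 vs 142 pm).
Ca > Na: period and group pull opposite ways; the down-group shift dominates (171 vs 155 pm).
For reference (pm): Na 155, Ca 171, In 142.
So from largest to smallest: Ca > Na > In.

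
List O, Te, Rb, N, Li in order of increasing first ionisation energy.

Rb, Li, Te, O, N

IE₁ increases left→right with effective nuclear charge and decreases top→bottom as the valence shell moves farther out.
Here both period and group differ, so the two effects have to be weighed against each other.
Li > Rb: they share group 1; the group trend gives Li the larger value.
Te > Li: period and group pull opposite ways; the across-period shift dominates (869 vs 520 kJ/mol).
O > Te: they share group 16; the group trend gives O the larger value.
N > O: this pair runs against the simple trend — see the exception note.
Note the exception: N has a higher first ionization energy than O, contrary to the simple trend — pairing an electron in O's 2p⁴ costs repulsion energy, so O ionizes more easily than half-filled N (2p³).
Tabulated first ionization energy (kJ/mol): Li 520, N 1402, O 1314, Rb 403, Te 869.
So from lowest to highest: Rb < Li < Te < O < N.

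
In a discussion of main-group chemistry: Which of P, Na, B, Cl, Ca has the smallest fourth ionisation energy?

P

After 3 electrons have been removed, what remains? P³⁺ still has 2 valence electrons; Na³⁺ is already 2 electrons into the core; B³⁺ is the bare [He] core; Cl³⁺ still has 4 valence electrons; Ca³⁺ is already 1 electron into the core.
Core electrons are held far more tightly than valence electrons, so Ca, Na and B top the IE_4 order.
Valence configurations: P³⁺ [Ne]3s², Cl³⁺ [Ne]3s²3p².
The numbers (kJ/mol): P 4964, Na 9543, B 25026, Cl 5159, Ca 6491.
Putting it together, IE_4: P < Cl < Ca < Na < B.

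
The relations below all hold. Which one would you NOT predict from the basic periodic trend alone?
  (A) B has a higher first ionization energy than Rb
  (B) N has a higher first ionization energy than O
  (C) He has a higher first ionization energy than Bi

(B)

The general trend: first ionization energy increases across a period and decreases down a group.
(A) B (period 2, group 13) vs Rb (period 5, group 1): the stated order agrees with the simple trend.
(B) N (period 2, group 15) vs O (period 2, group 16): the stated order contradicts the simple trend.
(C) He (period 1, group 18) vs Bi (period 6, group 15): the stated order agrees with the simple trend.
The exception is (B): pairing an electron in O's 2p⁴ costs repulsion energy, so O ionizes more easily than half-filled N (2p³).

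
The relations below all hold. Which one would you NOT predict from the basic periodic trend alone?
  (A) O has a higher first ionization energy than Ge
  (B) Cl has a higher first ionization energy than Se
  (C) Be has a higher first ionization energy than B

(C)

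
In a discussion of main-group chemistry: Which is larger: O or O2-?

Forming O2- adds 2 electrons to O. More electron–electron repulsion in the same shell, with unchanged nuclear charge, lets the cloud expand.
An anion is larger than its parent atom: O2- > O.

O2-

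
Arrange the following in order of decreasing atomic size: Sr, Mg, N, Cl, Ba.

Ba > Sr > Mg > Cl > N

N is in period 2, group 15; Mg is in period 3, group 2; Cl is in period 3, group 17; Sr is in period 5, group 2; Ba is in period 6, group 2.
Moving right in a period, electrons are added to the same shell under a stronger nuclear pull, so atoms get smaller; moving down, a new shell is opened and atoms get larger.
These span different periods and groups, so the two trends combine.
Cl > N: the two effects oppose for this pair; the down-group effect wins (99 vs 71 pm).
Mg > Cl: both are in period 3; the period trend gives Mg the larger value.
Sr > Mg: they share group 2; the group trend gives Sr the larger value.
Ba > Sr: Ba sits below Sr in group 2, so the down-group effect alone puts Ba larger.
Tabulated atomic radius (pm): N 71, Mg 139, Cl 99, Sr 185, Ba 196.
So from largest to smallest: Ba > Sr > Mg > Cl > N.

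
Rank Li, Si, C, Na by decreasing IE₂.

Li > Na > C > Si

IE_2 is the cost of taking one more electron from the +1 cation: Li⁺ is the bare [He] core; Si⁺ still has 3 valence electrons; C⁺ still has 3 valence electrons; Na⁺ is the bare [Ne] core.
Breaking into a closed-shell core is much more expensive than removing a leftover valence electron — Na and Li have the largest IE_2 here.
Valence configurations: Si⁺ [Ne]3s²3p¹, C⁺ [He]2s²2p¹.
The numbers (kJ/mol): Li 7298, Si 1577, C 2353, Na 4562.
Hence IE_2: Si < C < Na < Li.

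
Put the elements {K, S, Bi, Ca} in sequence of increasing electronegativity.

K < Ca < Bi < S

S is in period 3, group 16; K is in period 4, group 1; Ca is in period 4, group 2; Bi is in period 6, group 15.
EN rises left→right (higher Z_eff, smaller atoms) and falls top→bottom (larger, more shielded atoms).
These span different periods and groups, so the two trends combine.
Ca > K: Ca lies to the right of K in period 4, so the across-period effect alone puts Ca higher.
Bi > Ca: period and group pull opposite ways; the across-period shift dominates (2.02 vs 1.00).
S > Bi: relative to Bi, both the across-period and down-group shifts push S's electronegativity up.
For reference (Pauling): S 2.58, K 0.82, Ca 1.00, Bi 2.02.
So from lowest to highest: K < Ca < Bi < S.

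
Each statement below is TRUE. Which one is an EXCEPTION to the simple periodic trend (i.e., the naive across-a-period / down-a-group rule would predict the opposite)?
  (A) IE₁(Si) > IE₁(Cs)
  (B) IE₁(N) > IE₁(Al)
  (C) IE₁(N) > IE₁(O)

The general trend: first ionization energy increases across a period and decreases down a group.
(A) Si (period 3, group 14) vs Cs (period 6, group 1): the stated order agrees with the simple trend.
(B) N (period 2, group 15) vs Al (period 3, group 13): the stated order agrees with the simple trend.
(C) N (period 2, group 15) vs O (period 2, group 16): the stated order contradicts the simple trend.
The exception is (C): pairing an electron in O's 2p⁴ costs repulsion energy, so O ionizes more easily than half-filled N (2p³).

(C)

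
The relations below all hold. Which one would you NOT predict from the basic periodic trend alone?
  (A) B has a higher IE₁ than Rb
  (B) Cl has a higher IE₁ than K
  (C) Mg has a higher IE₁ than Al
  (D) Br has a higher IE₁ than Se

(C)

The general trend: IE₁ increases across a period and decreases down a group.
(A) B (period 2, group 13) vs Rb (period 5, group 1): the stated order agrees with the simple trend.
(B) Cl (period 3, group 17) vs K (period 4, group 1): the stated order agrees with the simple trend.
(C) Mg (period 3, group 2) vs Al (period 3, group 13): the stated order contradicts the simple trend.
(D) Br (period 4, group 17) vs Se (period 4, group 16): the stated order agrees with the simple trend.
The exception is (C): Al's single 3p electron is easier to remove than one from Mg's filled 3s².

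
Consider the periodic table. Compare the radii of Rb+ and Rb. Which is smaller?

Forming Rb+ removes 1 electron from Rb. Fewer electrons for the same nuclear charge means less shielding and a higher Z_eff on the remaining electrons, and for main-group metals the entire outer shell is lost.
A cation is smaller than its parent atom: Rb+ < Rb.

Rb+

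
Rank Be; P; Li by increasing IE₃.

Consider each +2 ion: Be²⁺ is the bare [He] core; P²⁺ still has 3 valence electrons; Li²⁺ is already 1 electron into the core.
Breaking into a closed-shell core is much more expensive than removing a leftover valence electron — Li and Be have the largest IE_3 here.
Tabulated IE_3 (kJ/mol): Be 14849, P 2914, Li 11815.
Hence IE_3: P < Li < Be.

P, Li, Be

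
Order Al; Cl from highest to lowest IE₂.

Cl, Al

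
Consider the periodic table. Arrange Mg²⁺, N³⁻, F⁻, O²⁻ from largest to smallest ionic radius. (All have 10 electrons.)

N³⁻, O²⁻, F⁻, Mg²⁺

All of these have 10 electrons, so size is governed by nuclear charge alone: the more protons, the stronger the pull on the same electron cloud, and the smaller the ion.
Nuclear charges: Mg²⁺ (Z=12), F⁻ (Z=9), O²⁻ (Z=8), N³⁻ (Z=7).
Largest to smallest: N³⁻ > O²⁻ > F⁻ > Mg²⁺.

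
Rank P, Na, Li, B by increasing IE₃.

P, B, Na, Li

IE_3 is the cost of taking one more electron from the +2 cation: P²⁺ still has 3 valence electrons; Na²⁺ is already 1 electron into the core; Li²⁺ is already 1 electron into the core; B²⁺ still has 1 valence electron.
Breaking into a closed-shell core is much more expensive than removing a leftover valence electron — Na and Li have the largest IE_3 here.
Valence configurations: P²⁺ [Ne]3s²3p¹, B²⁺ [He]2s¹.
Approximate IE_3 values (kJ/mol): P 2914, Na 6910, Li 11815, B 3660.
So the third ionization energies run P < B < Na < Li.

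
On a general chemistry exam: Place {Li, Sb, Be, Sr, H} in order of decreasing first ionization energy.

H, Be, Sb, Sr, Li

First ionization energy rises across a period (greater Z_eff holds electrons more tightly) and falls down a group (valence electrons are farther from the nucleus).
These span different periods and groups, so the two trends combine.
Sr > Li: the two effects oppose for this pair; the across-period effect wins (550 vs 520 kJ/mol).
Sb > Sr: both are in period 5; the period trend gives Sb the larger value.
Be > Sb: period and group pull opposite ways; the down-group shift dominates (900 vs 831 kJ/mol).
H > Be: the two effects oppose for this pair; the down-group effect wins (1312 vs 900 kJ/mol).
Approximate values (kJ/mol): H 1312, Li 520, Be 900, Sr 550, Sb 831.
So from highest to lowest: H > Be > Sb > Sr > Li.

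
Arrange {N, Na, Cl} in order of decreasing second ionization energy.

Na > N > Cl

IE_2 is the cost of taking one more electron from the +1 cation: N⁺ still has 4 valence electrons; Na⁺ is the bare [Ne] core; Cl⁺ still has 6 valence electrons.
Breaking into a closed-shell core is much more expensive than removing a leftover valence electron — Na has the largest IE_2 here.
Valence configurations: N⁺ [He]2s²2p², Cl⁺ [Ne]3s²3p⁴.
Tabulated IE_2 (kJ/mol): N 2856, Na 4562, Cl 2298.
Overall IE_2 order: Cl < N < Na.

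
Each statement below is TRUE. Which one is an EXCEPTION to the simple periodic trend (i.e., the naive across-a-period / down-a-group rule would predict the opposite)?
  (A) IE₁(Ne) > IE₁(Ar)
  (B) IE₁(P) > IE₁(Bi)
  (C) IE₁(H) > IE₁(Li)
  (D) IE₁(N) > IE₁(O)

(D)

The general trend: IE₁ increases across a period and decreases down a group.
(A) Ne (period 2, group 18) vs Ar (period 3, group 18): the stated order agrees with the simple trend.
(B) P (period 3, group 15) vs Bi (period 6, group 15): the stated order agrees with the simple trend.
(C) H (period 1, group 1) vs Li (period 2, group 1): the stated order agrees with the simple trend.
(D) N (period 2, group 15) vs O (period 2, group 16): the stated order contradicts the simple trend.
The exception is (D): pairing an electron in O's 2p⁴ costs repulsion energy, so O ionizes more easily than half-filled N (2p³).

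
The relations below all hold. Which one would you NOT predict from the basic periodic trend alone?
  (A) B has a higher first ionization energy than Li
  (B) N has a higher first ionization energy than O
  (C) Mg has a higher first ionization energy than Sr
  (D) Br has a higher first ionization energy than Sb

The general trend: first ionization energy increases across a period and decreases down a group.
(A) B (period 2, group 13) vs Li (period 2, group 1): the stated order agrees with the simple trend.
(B) N (period 2, group 15) vs O (period 2, group 16): the stated order contradicts the simple trend.
(C) Mg (period 3, group 2) vs Sr (period 5, group 2): the stated order agrees with the simple trend.
(D) Br (period 4, group 17) vs Sb (period 5, group 15): the stated order agrees with the simple trend.
The exception is (B): pairing an electron in O's 2p⁴ costs repulsion energy, so O ionizes more easily than half-filled N (2p³).

(B)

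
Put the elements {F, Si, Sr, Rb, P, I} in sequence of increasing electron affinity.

F is in period 2, group 17; Si is in period 3, group 14; P is in period 3, group 15; Rb is in period 5, group 1; Sr is in period 5, group 2; I is in period 5, group 17.
Atoms with high Z_eff and room in the valence shell (especially the halogens) have the most exothermic electron affinities.
Here both period and group differ, so the two effects have to be weighed against each other.
Rb > Sr: this pair runs against the simple trend — see the exception note.
P > Rb: relative to Rb, both the across-period and down-group shifts push P's electron affinity up.
Si > P: this pair runs against the simple trend — see the exception note.
I > Si: the two effects oppose for this pair; the across-period effect wins (295 vs 134 kJ/mol).
F > I: they share group 17; the group trend gives F the larger value.
Note the exception: Rb has a higher electron affinity than Sr, contrary to the simple trend — adding an electron to Sr (ns²) has to open a new, higher-energy np subshell, which is unfavourable.
Note the exception: Si has a higher electron affinity than P, contrary to the simple trend — adding an electron to P's half-filled 3p³ is unfavourable, so Si (3p²) has the more exothermic EA.
Approximate values (kJ/mol): F 328, Si 134, P 72, Rb 47, Sr 5, I 295.
So from lowest to highest: Sr < Rb < P < Si < I < F.

Sr < Rb < P < Si < I < F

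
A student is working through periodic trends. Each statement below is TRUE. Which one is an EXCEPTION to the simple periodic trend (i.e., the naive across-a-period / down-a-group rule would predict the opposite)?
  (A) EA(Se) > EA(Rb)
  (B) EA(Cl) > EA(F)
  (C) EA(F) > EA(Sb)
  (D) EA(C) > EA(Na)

(B)

The general trend: electron affinity increases across a period and decreases down a group.
(A) Se (period 4, group 16) vs Rb (period 5, group 1): the stated order agrees with the simple trend.
(B) Cl (period 3, group 17) vs F (period 2, group 17): the stated order contradicts the simple trend.
(C) F (period 2, group 17) vs Sb (period 5, group 15): the stated order agrees with the simple trend.
(D) C (period 2, group 14) vs Na (period 3, group 1): the stated order agrees with the simple trend.
The exception is (B): F's small 2p subshell makes the incoming electron feel strong e⁻–e⁻ repulsion, so Cl actually releases more energy on gaining an electron.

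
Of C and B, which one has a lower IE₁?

Across a period the outer electron is held more tightly (higher IE₁); down a group it sits in a higher shell, more shielded, and comes off more easily.
All lie in period 2, so first ionization energy increases left to right.
So B has the lower IE₁ (B < C).

B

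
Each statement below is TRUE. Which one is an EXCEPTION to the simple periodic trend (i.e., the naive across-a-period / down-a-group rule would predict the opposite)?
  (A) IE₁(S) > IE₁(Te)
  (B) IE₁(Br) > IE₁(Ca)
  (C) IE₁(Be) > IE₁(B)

The general trend: first ionisation energy increases across a period and decreases down a group.
(A) S (period 3, group 16) vs Te (period 5, group 16): the stated order agrees with the simple trend.
(B) Br (period 4, group 17) vs Ca (period 4, group 2): the stated order agrees with the simple trend.
(C) Be (period 2, group 2) vs B (period 2, group 13): the stated order contradicts the simple trend.
The exception is (C): removing B's lone 2p electron is easier than breaking Be's filled 2s².

(C)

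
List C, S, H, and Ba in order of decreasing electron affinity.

H is in period 1, group 1; C is in period 2, group 14; S is in period 3, group 16; Ba is in period 6, group 2.
Atoms with high Z_eff and room in the valence shell (especially the halogens) have the most exothermic electron affinities.
Here both period and group differ, so the two effects have to be weighed against each other.
H > Ba: period and group pull opposite ways; the down-group shift dominates (73 vs 14 kJ/mol).
C > H: period and group pull opposite ways; the across-period shift dominates (122 vs 73 kJ/mol).
S > C: the two effects oppose for this pair; the across-period effect wins (200 vs 122 kJ/mol).
Tabulated electron affinity (kJ/mol): H 73, C 122, S 200, Ba 14.
So from highest to lowest: S > C > H > Ba.

S > C > H > Ba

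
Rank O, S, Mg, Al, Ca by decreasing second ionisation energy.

O > S > Al > Mg > Ca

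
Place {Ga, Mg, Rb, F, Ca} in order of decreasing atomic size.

Rb > Ca > Mg > Ga > F

F is in period 2, group 17; Mg is in period 3, group 2; Ca is in period 4, group 2; Ga is in period 4, group 13; Rb is in period 5, group 1.
Moving right in a period, electrons are added to the same shell under a stronger nuclear pull, so atoms get smaller; moving down, a new shell is opened and atoms get larger.
These span different periods and groups, so the two trends combine.
Ga > F: both effects reinforce here, so Ga is clearly the larger of the two.
Mg > Ga: the two effects oppose for this pair; the across-period effect wins (139 vs 124 pm).
Ca > Mg: they share group 2; the group trend gives Ca the larger value.
Rb > Ca: both effects reinforce here, so Rb is clearly the larger of the two.
For reference (pm): F 64, Mg 139, Ca 171, Ga 124, Rb 210.
So from largest to smallest: Rb > Ca > Mg > Ga > F.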